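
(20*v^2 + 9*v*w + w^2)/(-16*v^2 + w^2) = (-5*v - w)/(4*v - w)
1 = 1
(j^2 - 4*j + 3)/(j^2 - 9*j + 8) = (j - 3)/(j - 8)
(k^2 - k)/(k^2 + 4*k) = (k - 1)/(k + 4)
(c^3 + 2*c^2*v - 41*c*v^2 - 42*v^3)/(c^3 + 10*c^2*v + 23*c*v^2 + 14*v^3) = (c - 6*v)/(c + 2*v)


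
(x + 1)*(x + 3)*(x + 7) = x^3 + 11*x^2 + 31*x + 21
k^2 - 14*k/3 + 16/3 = (k - 8/3)*(k - 2)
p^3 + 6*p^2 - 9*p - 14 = (p - 2)*(p + 1)*(p + 7)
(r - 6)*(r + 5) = r^2 - r - 30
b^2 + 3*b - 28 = (b - 4)*(b + 7)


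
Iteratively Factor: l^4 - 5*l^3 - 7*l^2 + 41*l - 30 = (l - 2)*(l^3 - 3*l^2 - 13*l + 15) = (l - 2)*(l + 3)*(l^2 - 6*l + 5) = (l - 2)*(l - 1)*(l + 3)*(l - 5)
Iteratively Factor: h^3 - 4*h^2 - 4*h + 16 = (h - 2)*(h^2 - 2*h - 8) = (h - 4)*(h - 2)*(h + 2)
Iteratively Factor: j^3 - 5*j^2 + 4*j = (j)*(j^2 - 5*j + 4) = j*(j - 1)*(j - 4)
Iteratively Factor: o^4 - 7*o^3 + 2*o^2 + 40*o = (o - 4)*(o^3 - 3*o^2 - 10*o) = o*(o - 4)*(o^2 - 3*o - 10) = o*(o - 4)*(o + 2)*(o - 5)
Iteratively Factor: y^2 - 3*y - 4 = (y + 1)*(y - 4)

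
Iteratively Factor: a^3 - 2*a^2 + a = (a - 1)*(a^2 - a) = a*(a - 1)*(a - 1)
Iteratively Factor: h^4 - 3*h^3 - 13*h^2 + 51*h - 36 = (h + 4)*(h^3 - 7*h^2 + 15*h - 9) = (h - 3)*(h + 4)*(h^2 - 4*h + 3) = (h - 3)^2*(h + 4)*(h - 1)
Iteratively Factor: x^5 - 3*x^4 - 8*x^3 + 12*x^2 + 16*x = (x + 1)*(x^4 - 4*x^3 - 4*x^2 + 16*x) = (x + 1)*(x + 2)*(x^3 - 6*x^2 + 8*x) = (x - 4)*(x + 1)*(x + 2)*(x^2 - 2*x) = (x - 4)*(x - 2)*(x + 1)*(x + 2)*(x)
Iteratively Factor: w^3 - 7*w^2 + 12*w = (w - 3)*(w^2 - 4*w) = (w - 4)*(w - 3)*(w)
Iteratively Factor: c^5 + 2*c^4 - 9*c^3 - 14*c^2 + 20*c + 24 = (c - 2)*(c^4 + 4*c^3 - c^2 - 16*c - 12) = (c - 2)*(c + 2)*(c^3 + 2*c^2 - 5*c - 6) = (c - 2)*(c + 2)*(c + 3)*(c^2 - c - 2) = (c - 2)*(c + 1)*(c + 2)*(c + 3)*(c - 2)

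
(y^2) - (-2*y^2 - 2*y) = 3*y^2 + 2*y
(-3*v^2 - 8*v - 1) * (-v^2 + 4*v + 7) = 3*v^4 - 4*v^3 - 52*v^2 - 60*v - 7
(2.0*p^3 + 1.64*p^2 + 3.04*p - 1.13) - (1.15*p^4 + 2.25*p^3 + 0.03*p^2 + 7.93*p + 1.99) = -1.15*p^4 - 0.25*p^3 + 1.61*p^2 - 4.89*p - 3.12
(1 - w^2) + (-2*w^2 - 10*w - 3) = -3*w^2 - 10*w - 2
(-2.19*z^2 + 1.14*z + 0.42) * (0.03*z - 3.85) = -0.0657*z^3 + 8.4657*z^2 - 4.3764*z - 1.617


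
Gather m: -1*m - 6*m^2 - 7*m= -6*m^2 - 8*m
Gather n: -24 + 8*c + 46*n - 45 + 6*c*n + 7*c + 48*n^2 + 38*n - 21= 15*c + 48*n^2 + n*(6*c + 84) - 90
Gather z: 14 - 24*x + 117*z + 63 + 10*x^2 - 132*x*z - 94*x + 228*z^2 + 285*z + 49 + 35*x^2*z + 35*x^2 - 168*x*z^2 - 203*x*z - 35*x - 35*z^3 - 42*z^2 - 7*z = 45*x^2 - 153*x - 35*z^3 + z^2*(186 - 168*x) + z*(35*x^2 - 335*x + 395) + 126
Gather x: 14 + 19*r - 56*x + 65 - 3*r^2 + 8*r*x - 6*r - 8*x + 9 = -3*r^2 + 13*r + x*(8*r - 64) + 88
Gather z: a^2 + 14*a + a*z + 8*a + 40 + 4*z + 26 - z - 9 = a^2 + 22*a + z*(a + 3) + 57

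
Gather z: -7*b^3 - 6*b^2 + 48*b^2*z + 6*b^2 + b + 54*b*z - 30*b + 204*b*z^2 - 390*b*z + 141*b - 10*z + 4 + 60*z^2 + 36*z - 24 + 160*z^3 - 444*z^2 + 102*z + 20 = -7*b^3 + 112*b + 160*z^3 + z^2*(204*b - 384) + z*(48*b^2 - 336*b + 128)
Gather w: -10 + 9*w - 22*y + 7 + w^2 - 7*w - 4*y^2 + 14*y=w^2 + 2*w - 4*y^2 - 8*y - 3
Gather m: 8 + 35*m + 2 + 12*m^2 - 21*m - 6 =12*m^2 + 14*m + 4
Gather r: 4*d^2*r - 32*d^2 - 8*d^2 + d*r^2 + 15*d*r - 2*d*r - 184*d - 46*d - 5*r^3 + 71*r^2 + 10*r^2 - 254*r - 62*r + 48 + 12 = -40*d^2 - 230*d - 5*r^3 + r^2*(d + 81) + r*(4*d^2 + 13*d - 316) + 60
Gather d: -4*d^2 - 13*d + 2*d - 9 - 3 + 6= -4*d^2 - 11*d - 6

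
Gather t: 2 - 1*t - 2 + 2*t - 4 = t - 4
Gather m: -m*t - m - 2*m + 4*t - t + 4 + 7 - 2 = m*(-t - 3) + 3*t + 9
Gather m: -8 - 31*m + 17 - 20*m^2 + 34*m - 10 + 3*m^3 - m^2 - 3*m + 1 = 3*m^3 - 21*m^2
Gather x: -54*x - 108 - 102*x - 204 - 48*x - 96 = -204*x - 408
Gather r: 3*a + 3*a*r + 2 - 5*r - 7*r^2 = 3*a - 7*r^2 + r*(3*a - 5) + 2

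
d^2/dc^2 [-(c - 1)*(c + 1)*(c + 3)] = -6*c - 6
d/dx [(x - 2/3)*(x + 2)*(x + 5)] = 3*x^2 + 38*x/3 + 16/3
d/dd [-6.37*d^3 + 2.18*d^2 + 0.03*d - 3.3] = -19.11*d^2 + 4.36*d + 0.03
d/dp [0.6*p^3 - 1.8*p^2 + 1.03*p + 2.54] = 1.8*p^2 - 3.6*p + 1.03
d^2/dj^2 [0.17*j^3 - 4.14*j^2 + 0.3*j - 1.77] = 1.02*j - 8.28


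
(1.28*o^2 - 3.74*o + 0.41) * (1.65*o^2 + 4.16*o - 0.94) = 2.112*o^4 - 0.8462*o^3 - 16.0851*o^2 + 5.2212*o - 0.3854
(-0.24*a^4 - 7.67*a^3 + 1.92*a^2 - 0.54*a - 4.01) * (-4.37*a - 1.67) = 1.0488*a^5 + 33.9187*a^4 + 4.4185*a^3 - 0.8466*a^2 + 18.4255*a + 6.6967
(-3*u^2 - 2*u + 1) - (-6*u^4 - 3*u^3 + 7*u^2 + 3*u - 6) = 6*u^4 + 3*u^3 - 10*u^2 - 5*u + 7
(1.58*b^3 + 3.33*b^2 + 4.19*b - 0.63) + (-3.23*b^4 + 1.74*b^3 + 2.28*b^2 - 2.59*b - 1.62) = -3.23*b^4 + 3.32*b^3 + 5.61*b^2 + 1.6*b - 2.25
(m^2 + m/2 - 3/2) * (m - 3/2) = m^3 - m^2 - 9*m/4 + 9/4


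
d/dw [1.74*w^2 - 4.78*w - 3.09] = 3.48*w - 4.78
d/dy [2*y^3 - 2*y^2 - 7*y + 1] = 6*y^2 - 4*y - 7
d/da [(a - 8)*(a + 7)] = 2*a - 1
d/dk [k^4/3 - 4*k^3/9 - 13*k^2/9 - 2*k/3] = 4*k^3/3 - 4*k^2/3 - 26*k/9 - 2/3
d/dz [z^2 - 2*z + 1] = 2*z - 2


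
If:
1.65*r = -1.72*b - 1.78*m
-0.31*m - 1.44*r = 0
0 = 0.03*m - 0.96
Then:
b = -26.51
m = 32.00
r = -6.89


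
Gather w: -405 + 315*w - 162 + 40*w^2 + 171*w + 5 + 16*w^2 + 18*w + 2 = 56*w^2 + 504*w - 560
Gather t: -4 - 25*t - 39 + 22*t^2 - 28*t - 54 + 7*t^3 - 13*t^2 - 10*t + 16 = 7*t^3 + 9*t^2 - 63*t - 81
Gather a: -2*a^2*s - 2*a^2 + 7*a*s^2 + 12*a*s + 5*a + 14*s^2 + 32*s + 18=a^2*(-2*s - 2) + a*(7*s^2 + 12*s + 5) + 14*s^2 + 32*s + 18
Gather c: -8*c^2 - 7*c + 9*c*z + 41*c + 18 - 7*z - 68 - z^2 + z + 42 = -8*c^2 + c*(9*z + 34) - z^2 - 6*z - 8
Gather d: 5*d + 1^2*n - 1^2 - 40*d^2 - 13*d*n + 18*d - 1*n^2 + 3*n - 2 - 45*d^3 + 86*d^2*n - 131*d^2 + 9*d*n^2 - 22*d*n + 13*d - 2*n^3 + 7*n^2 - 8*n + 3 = -45*d^3 + d^2*(86*n - 171) + d*(9*n^2 - 35*n + 36) - 2*n^3 + 6*n^2 - 4*n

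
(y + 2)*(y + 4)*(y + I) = y^3 + 6*y^2 + I*y^2 + 8*y + 6*I*y + 8*I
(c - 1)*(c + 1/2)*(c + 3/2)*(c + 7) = c^4 + 8*c^3 + 23*c^2/4 - 19*c/2 - 21/4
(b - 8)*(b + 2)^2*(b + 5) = b^4 + b^3 - 48*b^2 - 172*b - 160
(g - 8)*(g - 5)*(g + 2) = g^3 - 11*g^2 + 14*g + 80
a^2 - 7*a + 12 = (a - 4)*(a - 3)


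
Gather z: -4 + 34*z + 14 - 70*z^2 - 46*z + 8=-70*z^2 - 12*z + 18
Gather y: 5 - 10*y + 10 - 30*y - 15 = -40*y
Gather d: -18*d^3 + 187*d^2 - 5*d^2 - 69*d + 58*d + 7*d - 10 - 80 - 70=-18*d^3 + 182*d^2 - 4*d - 160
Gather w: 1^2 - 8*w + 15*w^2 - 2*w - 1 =15*w^2 - 10*w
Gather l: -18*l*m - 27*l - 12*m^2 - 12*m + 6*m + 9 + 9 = l*(-18*m - 27) - 12*m^2 - 6*m + 18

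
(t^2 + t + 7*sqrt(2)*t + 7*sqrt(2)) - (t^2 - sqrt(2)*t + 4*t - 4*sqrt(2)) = -3*t + 8*sqrt(2)*t + 11*sqrt(2)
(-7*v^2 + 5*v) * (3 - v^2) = 7*v^4 - 5*v^3 - 21*v^2 + 15*v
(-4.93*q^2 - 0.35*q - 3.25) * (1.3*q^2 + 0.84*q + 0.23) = -6.409*q^4 - 4.5962*q^3 - 5.6529*q^2 - 2.8105*q - 0.7475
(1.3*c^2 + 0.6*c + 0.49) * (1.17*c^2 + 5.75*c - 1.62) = 1.521*c^4 + 8.177*c^3 + 1.9173*c^2 + 1.8455*c - 0.7938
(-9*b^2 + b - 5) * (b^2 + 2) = -9*b^4 + b^3 - 23*b^2 + 2*b - 10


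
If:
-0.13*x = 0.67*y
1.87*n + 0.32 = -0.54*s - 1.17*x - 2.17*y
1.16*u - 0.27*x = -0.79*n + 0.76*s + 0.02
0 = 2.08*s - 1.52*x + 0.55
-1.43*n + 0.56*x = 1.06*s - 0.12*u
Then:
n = 0.22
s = -0.64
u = -0.67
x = -0.51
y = 0.10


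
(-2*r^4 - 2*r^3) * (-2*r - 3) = 4*r^5 + 10*r^4 + 6*r^3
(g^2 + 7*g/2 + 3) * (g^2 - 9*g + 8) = g^4 - 11*g^3/2 - 41*g^2/2 + g + 24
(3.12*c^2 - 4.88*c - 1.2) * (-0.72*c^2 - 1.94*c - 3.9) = -2.2464*c^4 - 2.5392*c^3 - 1.8368*c^2 + 21.36*c + 4.68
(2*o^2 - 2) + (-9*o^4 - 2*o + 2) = -9*o^4 + 2*o^2 - 2*o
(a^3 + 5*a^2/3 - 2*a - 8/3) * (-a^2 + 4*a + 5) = -a^5 + 7*a^4/3 + 41*a^3/3 + 3*a^2 - 62*a/3 - 40/3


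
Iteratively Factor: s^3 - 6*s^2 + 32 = (s - 4)*(s^2 - 2*s - 8) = (s - 4)*(s + 2)*(s - 4)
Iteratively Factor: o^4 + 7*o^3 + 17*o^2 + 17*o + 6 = (o + 1)*(o^3 + 6*o^2 + 11*o + 6) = (o + 1)*(o + 2)*(o^2 + 4*o + 3) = (o + 1)*(o + 2)*(o + 3)*(o + 1)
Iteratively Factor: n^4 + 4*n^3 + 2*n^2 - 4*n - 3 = (n + 3)*(n^3 + n^2 - n - 1) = (n - 1)*(n + 3)*(n^2 + 2*n + 1) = (n - 1)*(n + 1)*(n + 3)*(n + 1)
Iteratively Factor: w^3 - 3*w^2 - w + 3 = (w - 1)*(w^2 - 2*w - 3) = (w - 3)*(w - 1)*(w + 1)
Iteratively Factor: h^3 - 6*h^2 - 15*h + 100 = (h + 4)*(h^2 - 10*h + 25) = (h - 5)*(h + 4)*(h - 5)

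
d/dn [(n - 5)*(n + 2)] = 2*n - 3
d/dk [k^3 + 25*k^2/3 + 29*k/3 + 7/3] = 3*k^2 + 50*k/3 + 29/3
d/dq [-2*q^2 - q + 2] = -4*q - 1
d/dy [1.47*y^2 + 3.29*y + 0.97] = 2.94*y + 3.29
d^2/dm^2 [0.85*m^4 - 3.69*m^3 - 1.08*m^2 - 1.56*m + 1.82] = 10.2*m^2 - 22.14*m - 2.16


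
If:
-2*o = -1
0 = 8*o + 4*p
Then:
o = 1/2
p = -1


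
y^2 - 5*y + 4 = (y - 4)*(y - 1)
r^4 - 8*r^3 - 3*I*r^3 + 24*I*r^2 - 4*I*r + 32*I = (r - 8)*(r - 2*I)^2*(r + I)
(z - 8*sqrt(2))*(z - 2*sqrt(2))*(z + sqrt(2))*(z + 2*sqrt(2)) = z^4 - 7*sqrt(2)*z^3 - 24*z^2 + 56*sqrt(2)*z + 128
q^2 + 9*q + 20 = (q + 4)*(q + 5)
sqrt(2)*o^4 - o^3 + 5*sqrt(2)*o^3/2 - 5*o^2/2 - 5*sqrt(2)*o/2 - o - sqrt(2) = (o + 2)*(o - sqrt(2))*(o + sqrt(2)/2)*(sqrt(2)*o + sqrt(2)/2)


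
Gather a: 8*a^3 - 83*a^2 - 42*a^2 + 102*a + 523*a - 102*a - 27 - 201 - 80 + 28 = 8*a^3 - 125*a^2 + 523*a - 280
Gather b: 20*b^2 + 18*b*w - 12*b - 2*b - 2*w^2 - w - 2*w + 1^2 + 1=20*b^2 + b*(18*w - 14) - 2*w^2 - 3*w + 2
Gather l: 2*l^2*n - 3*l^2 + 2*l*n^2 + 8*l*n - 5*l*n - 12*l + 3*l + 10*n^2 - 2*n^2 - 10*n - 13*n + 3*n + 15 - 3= l^2*(2*n - 3) + l*(2*n^2 + 3*n - 9) + 8*n^2 - 20*n + 12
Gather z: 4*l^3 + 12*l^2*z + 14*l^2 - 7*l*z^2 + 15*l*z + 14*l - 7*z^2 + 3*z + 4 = 4*l^3 + 14*l^2 + 14*l + z^2*(-7*l - 7) + z*(12*l^2 + 15*l + 3) + 4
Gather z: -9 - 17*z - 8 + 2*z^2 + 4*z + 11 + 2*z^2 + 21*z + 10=4*z^2 + 8*z + 4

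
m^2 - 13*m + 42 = (m - 7)*(m - 6)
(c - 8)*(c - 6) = c^2 - 14*c + 48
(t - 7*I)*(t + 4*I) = t^2 - 3*I*t + 28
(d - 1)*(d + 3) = d^2 + 2*d - 3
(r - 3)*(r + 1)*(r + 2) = r^3 - 7*r - 6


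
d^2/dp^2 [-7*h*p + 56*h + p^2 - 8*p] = 2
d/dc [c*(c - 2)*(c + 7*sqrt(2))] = 3*c^2 - 4*c + 14*sqrt(2)*c - 14*sqrt(2)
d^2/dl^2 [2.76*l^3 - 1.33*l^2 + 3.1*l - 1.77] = 16.56*l - 2.66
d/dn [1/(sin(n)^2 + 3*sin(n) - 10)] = -(2*sin(n) + 3)*cos(n)/(sin(n)^2 + 3*sin(n) - 10)^2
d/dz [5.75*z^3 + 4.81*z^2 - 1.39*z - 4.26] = 17.25*z^2 + 9.62*z - 1.39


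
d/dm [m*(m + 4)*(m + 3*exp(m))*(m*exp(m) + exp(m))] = (m^4 + 6*m^3*exp(m) + 9*m^3 + 39*m^2*exp(m) + 19*m^2 + 54*m*exp(m) + 8*m + 12*exp(m))*exp(m)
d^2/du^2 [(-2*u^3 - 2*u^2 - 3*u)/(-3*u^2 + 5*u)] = 214/(27*u^3 - 135*u^2 + 225*u - 125)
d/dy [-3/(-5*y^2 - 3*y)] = 3*(-10*y - 3)/(y^2*(5*y + 3)^2)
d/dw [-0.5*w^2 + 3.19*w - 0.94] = 3.19 - 1.0*w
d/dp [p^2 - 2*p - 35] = 2*p - 2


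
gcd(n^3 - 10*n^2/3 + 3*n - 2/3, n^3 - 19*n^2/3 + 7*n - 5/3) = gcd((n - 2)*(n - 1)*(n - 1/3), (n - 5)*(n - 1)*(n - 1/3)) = n^2 - 4*n/3 + 1/3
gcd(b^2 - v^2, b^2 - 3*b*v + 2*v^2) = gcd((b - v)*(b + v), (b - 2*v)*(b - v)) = -b + v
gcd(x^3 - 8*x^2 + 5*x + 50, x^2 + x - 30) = x - 5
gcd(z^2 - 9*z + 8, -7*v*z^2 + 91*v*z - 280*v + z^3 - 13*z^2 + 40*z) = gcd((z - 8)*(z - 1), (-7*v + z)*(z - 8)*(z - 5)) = z - 8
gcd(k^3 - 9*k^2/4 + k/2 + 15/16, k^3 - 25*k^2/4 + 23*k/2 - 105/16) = k^2 - 11*k/4 + 15/8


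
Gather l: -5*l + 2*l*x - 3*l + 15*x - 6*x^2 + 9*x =l*(2*x - 8) - 6*x^2 + 24*x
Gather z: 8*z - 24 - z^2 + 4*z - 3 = -z^2 + 12*z - 27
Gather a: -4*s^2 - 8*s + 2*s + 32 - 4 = -4*s^2 - 6*s + 28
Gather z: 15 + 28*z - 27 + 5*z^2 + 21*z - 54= 5*z^2 + 49*z - 66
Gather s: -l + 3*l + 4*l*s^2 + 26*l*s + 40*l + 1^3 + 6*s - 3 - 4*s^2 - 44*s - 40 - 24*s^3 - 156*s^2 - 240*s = 42*l - 24*s^3 + s^2*(4*l - 160) + s*(26*l - 278) - 42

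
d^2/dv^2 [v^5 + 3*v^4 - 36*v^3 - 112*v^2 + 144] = 20*v^3 + 36*v^2 - 216*v - 224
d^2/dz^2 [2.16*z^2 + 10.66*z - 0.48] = 4.32000000000000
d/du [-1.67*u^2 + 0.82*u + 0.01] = 0.82 - 3.34*u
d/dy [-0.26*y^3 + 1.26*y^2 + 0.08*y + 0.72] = -0.78*y^2 + 2.52*y + 0.08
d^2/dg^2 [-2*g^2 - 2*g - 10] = -4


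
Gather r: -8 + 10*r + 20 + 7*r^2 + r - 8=7*r^2 + 11*r + 4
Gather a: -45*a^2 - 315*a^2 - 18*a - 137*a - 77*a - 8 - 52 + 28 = -360*a^2 - 232*a - 32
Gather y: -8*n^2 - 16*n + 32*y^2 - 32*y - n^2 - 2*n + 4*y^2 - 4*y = -9*n^2 - 18*n + 36*y^2 - 36*y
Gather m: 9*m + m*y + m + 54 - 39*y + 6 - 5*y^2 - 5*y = m*(y + 10) - 5*y^2 - 44*y + 60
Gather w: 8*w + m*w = w*(m + 8)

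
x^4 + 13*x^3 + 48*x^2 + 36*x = x*(x + 1)*(x + 6)^2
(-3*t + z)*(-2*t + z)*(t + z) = 6*t^3 + t^2*z - 4*t*z^2 + z^3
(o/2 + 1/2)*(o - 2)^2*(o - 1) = o^4/2 - 2*o^3 + 3*o^2/2 + 2*o - 2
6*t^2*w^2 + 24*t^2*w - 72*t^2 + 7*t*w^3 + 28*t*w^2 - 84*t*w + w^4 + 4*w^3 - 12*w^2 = (t + w)*(6*t + w)*(w - 2)*(w + 6)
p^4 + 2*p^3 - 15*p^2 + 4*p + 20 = (p - 2)^2*(p + 1)*(p + 5)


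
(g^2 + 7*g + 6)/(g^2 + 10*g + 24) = (g + 1)/(g + 4)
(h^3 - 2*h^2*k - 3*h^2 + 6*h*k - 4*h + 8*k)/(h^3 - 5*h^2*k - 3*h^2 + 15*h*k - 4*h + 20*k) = (h - 2*k)/(h - 5*k)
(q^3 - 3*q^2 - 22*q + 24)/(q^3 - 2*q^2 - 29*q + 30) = (q + 4)/(q + 5)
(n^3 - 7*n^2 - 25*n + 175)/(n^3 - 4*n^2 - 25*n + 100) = (n - 7)/(n - 4)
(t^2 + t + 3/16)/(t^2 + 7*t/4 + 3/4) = (t + 1/4)/(t + 1)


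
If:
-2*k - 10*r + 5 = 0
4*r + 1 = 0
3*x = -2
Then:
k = 15/4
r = -1/4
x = -2/3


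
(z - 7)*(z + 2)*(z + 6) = z^3 + z^2 - 44*z - 84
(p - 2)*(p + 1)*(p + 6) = p^3 + 5*p^2 - 8*p - 12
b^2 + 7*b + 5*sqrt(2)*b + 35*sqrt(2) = (b + 7)*(b + 5*sqrt(2))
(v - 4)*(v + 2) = v^2 - 2*v - 8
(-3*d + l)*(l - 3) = -3*d*l + 9*d + l^2 - 3*l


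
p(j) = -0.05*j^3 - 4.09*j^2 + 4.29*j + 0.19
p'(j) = -0.15*j^2 - 8.18*j + 4.29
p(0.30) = 1.11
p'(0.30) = 1.82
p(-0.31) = -1.53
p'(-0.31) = 6.81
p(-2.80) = -42.79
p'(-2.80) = 26.02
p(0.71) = 1.16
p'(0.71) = -1.59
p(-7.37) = -233.57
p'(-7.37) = 56.43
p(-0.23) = -1.01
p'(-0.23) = 6.16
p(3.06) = -26.41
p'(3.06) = -22.15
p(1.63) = -3.90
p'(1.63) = -9.44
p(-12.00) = -553.85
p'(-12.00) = 80.85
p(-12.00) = -553.85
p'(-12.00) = 80.85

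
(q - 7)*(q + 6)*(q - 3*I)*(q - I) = q^4 - q^3 - 4*I*q^3 - 45*q^2 + 4*I*q^2 + 3*q + 168*I*q + 126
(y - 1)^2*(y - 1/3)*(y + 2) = y^4 - y^3/3 - 3*y^2 + 3*y - 2/3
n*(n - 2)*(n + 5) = n^3 + 3*n^2 - 10*n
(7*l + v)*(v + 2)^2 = 7*l*v^2 + 28*l*v + 28*l + v^3 + 4*v^2 + 4*v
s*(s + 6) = s^2 + 6*s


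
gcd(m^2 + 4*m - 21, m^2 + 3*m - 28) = m + 7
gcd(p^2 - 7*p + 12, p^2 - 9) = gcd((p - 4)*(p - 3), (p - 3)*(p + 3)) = p - 3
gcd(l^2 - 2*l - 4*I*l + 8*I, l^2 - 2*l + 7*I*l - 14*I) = l - 2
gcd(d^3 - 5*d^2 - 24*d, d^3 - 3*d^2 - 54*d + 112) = d - 8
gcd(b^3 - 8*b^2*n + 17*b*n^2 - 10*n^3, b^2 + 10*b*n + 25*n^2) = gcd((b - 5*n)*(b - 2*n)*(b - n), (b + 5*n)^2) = 1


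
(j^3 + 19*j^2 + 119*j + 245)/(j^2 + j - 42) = (j^2 + 12*j + 35)/(j - 6)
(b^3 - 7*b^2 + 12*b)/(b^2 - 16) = b*(b - 3)/(b + 4)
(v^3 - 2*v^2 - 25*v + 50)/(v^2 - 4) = (v^2 - 25)/(v + 2)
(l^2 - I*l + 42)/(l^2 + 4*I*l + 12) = (l - 7*I)/(l - 2*I)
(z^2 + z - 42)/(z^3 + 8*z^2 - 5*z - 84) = (z - 6)/(z^2 + z - 12)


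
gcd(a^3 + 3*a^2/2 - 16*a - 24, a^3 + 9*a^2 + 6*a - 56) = a + 4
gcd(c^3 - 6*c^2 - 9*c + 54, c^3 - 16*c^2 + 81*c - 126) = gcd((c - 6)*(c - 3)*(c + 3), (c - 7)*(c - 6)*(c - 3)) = c^2 - 9*c + 18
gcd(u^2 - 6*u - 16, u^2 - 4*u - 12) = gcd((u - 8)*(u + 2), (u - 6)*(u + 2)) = u + 2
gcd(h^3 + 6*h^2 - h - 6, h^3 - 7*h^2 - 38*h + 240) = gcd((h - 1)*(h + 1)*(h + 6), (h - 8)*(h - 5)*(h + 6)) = h + 6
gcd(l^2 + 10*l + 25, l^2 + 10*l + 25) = l^2 + 10*l + 25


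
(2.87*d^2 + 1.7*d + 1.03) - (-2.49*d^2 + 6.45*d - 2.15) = 5.36*d^2 - 4.75*d + 3.18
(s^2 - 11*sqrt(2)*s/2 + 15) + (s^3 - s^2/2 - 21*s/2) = s^3 + s^2/2 - 21*s/2 - 11*sqrt(2)*s/2 + 15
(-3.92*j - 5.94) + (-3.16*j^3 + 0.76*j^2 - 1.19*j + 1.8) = -3.16*j^3 + 0.76*j^2 - 5.11*j - 4.14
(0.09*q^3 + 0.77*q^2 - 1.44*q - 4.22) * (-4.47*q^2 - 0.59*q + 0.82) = -0.4023*q^5 - 3.495*q^4 + 6.0563*q^3 + 20.3444*q^2 + 1.309*q - 3.4604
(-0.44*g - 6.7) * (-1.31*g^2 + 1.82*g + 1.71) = 0.5764*g^3 + 7.9762*g^2 - 12.9464*g - 11.457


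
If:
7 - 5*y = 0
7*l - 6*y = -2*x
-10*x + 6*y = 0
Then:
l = 24/25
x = 21/25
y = 7/5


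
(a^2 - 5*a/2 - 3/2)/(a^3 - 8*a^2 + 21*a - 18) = (a + 1/2)/(a^2 - 5*a + 6)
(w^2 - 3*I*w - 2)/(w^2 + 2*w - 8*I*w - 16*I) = (w^2 - 3*I*w - 2)/(w^2 + w*(2 - 8*I) - 16*I)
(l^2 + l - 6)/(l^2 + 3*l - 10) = (l + 3)/(l + 5)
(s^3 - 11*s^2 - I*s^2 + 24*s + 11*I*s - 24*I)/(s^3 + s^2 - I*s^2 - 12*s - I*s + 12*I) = (s - 8)/(s + 4)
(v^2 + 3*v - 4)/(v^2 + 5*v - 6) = (v + 4)/(v + 6)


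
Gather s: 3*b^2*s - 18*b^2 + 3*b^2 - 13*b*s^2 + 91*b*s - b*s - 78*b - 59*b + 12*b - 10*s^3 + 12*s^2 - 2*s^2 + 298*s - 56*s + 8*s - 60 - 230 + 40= -15*b^2 - 125*b - 10*s^3 + s^2*(10 - 13*b) + s*(3*b^2 + 90*b + 250) - 250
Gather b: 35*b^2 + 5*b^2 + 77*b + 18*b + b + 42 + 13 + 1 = 40*b^2 + 96*b + 56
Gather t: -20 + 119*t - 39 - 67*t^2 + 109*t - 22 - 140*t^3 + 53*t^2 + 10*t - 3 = -140*t^3 - 14*t^2 + 238*t - 84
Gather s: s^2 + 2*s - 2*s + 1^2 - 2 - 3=s^2 - 4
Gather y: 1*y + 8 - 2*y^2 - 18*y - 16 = -2*y^2 - 17*y - 8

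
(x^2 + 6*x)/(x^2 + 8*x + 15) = x*(x + 6)/(x^2 + 8*x + 15)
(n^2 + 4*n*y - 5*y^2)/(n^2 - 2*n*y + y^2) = (-n - 5*y)/(-n + y)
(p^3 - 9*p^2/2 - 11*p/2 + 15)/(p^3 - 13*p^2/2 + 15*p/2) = (p + 2)/p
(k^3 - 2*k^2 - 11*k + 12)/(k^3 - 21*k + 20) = (k + 3)/(k + 5)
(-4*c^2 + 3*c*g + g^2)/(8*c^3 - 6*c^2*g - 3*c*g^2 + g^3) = (-4*c - g)/(8*c^2 + 2*c*g - g^2)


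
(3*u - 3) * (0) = 0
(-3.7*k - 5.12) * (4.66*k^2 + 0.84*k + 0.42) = -17.242*k^3 - 26.9672*k^2 - 5.8548*k - 2.1504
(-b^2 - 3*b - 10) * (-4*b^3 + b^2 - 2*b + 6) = 4*b^5 + 11*b^4 + 39*b^3 - 10*b^2 + 2*b - 60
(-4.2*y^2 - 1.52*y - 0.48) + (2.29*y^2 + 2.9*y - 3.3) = -1.91*y^2 + 1.38*y - 3.78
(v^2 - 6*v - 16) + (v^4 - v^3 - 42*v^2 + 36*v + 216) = v^4 - v^3 - 41*v^2 + 30*v + 200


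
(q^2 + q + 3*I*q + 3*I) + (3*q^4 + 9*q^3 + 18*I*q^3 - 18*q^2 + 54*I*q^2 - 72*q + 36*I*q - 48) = 3*q^4 + 9*q^3 + 18*I*q^3 - 17*q^2 + 54*I*q^2 - 71*q + 39*I*q - 48 + 3*I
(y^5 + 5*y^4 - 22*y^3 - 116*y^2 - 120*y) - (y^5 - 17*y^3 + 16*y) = 5*y^4 - 5*y^3 - 116*y^2 - 136*y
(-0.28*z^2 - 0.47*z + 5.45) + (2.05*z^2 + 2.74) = 1.77*z^2 - 0.47*z + 8.19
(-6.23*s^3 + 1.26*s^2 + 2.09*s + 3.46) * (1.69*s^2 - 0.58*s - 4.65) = -10.5287*s^5 + 5.7428*s^4 + 31.7708*s^3 - 1.2238*s^2 - 11.7253*s - 16.089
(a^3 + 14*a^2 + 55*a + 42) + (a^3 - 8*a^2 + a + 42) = 2*a^3 + 6*a^2 + 56*a + 84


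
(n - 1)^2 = n^2 - 2*n + 1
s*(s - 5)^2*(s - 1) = s^4 - 11*s^3 + 35*s^2 - 25*s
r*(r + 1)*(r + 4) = r^3 + 5*r^2 + 4*r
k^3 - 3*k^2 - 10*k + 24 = (k - 4)*(k - 2)*(k + 3)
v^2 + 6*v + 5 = (v + 1)*(v + 5)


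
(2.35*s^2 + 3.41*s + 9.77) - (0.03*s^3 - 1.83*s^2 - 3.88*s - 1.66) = -0.03*s^3 + 4.18*s^2 + 7.29*s + 11.43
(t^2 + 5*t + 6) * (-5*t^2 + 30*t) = -5*t^4 + 5*t^3 + 120*t^2 + 180*t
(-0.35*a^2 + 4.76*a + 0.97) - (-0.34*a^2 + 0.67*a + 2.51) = -0.00999999999999995*a^2 + 4.09*a - 1.54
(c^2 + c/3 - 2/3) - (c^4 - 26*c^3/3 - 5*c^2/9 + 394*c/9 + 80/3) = -c^4 + 26*c^3/3 + 14*c^2/9 - 391*c/9 - 82/3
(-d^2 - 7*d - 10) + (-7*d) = -d^2 - 14*d - 10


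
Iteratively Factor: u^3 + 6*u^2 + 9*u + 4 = (u + 4)*(u^2 + 2*u + 1) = (u + 1)*(u + 4)*(u + 1)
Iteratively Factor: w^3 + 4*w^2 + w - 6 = (w + 2)*(w^2 + 2*w - 3) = (w + 2)*(w + 3)*(w - 1)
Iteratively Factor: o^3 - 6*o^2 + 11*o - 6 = (o - 3)*(o^2 - 3*o + 2) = (o - 3)*(o - 2)*(o - 1)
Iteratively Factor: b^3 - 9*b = (b + 3)*(b^2 - 3*b) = (b - 3)*(b + 3)*(b)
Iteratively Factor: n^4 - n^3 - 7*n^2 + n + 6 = (n + 1)*(n^3 - 2*n^2 - 5*n + 6) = (n + 1)*(n + 2)*(n^2 - 4*n + 3) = (n - 3)*(n + 1)*(n + 2)*(n - 1)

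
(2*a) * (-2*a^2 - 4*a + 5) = -4*a^3 - 8*a^2 + 10*a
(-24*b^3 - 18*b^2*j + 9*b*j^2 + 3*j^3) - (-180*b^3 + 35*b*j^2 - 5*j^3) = 156*b^3 - 18*b^2*j - 26*b*j^2 + 8*j^3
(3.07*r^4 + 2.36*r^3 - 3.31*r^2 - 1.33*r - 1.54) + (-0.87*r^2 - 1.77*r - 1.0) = 3.07*r^4 + 2.36*r^3 - 4.18*r^2 - 3.1*r - 2.54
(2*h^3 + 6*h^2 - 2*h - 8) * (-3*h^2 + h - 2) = -6*h^5 - 16*h^4 + 8*h^3 + 10*h^2 - 4*h + 16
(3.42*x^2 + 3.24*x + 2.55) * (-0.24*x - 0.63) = -0.8208*x^3 - 2.9322*x^2 - 2.6532*x - 1.6065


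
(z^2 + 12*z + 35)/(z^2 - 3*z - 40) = (z + 7)/(z - 8)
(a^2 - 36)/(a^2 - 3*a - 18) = (a + 6)/(a + 3)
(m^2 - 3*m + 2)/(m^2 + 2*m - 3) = (m - 2)/(m + 3)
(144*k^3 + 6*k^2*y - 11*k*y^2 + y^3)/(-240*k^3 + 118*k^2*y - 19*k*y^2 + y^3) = (3*k + y)/(-5*k + y)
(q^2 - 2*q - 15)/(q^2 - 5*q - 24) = (q - 5)/(q - 8)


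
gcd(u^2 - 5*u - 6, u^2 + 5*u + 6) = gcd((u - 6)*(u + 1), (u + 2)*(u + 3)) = 1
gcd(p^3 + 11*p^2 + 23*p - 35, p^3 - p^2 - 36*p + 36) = p - 1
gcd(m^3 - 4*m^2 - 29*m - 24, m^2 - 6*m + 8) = 1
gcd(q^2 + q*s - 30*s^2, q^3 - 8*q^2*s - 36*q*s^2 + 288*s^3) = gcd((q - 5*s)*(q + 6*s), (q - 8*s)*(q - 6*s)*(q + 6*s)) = q + 6*s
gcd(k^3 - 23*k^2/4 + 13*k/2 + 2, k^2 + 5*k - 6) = 1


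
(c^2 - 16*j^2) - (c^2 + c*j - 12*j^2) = -c*j - 4*j^2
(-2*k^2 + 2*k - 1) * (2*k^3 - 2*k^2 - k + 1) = -4*k^5 + 8*k^4 - 4*k^3 - 2*k^2 + 3*k - 1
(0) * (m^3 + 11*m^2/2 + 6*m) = 0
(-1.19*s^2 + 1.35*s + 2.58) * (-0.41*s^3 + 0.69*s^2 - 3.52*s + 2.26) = 0.4879*s^5 - 1.3746*s^4 + 4.0625*s^3 - 5.6612*s^2 - 6.0306*s + 5.8308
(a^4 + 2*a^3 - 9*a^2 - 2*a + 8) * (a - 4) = a^5 - 2*a^4 - 17*a^3 + 34*a^2 + 16*a - 32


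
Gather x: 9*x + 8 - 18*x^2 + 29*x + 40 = -18*x^2 + 38*x + 48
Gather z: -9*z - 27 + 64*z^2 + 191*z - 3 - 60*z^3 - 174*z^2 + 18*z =-60*z^3 - 110*z^2 + 200*z - 30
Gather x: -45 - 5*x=-5*x - 45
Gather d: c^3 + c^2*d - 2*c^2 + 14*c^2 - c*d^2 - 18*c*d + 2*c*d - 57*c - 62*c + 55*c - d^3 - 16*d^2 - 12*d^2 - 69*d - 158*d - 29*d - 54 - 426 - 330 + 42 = c^3 + 12*c^2 - 64*c - d^3 + d^2*(-c - 28) + d*(c^2 - 16*c - 256) - 768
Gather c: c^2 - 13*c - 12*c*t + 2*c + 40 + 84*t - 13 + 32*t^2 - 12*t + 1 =c^2 + c*(-12*t - 11) + 32*t^2 + 72*t + 28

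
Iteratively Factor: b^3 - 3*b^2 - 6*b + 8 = (b - 4)*(b^2 + b - 2) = (b - 4)*(b - 1)*(b + 2)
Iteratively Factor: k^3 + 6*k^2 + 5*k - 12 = (k - 1)*(k^2 + 7*k + 12) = (k - 1)*(k + 3)*(k + 4)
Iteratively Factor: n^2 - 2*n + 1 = (n - 1)*(n - 1)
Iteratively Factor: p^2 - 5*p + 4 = (p - 4)*(p - 1)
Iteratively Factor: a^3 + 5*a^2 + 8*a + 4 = (a + 2)*(a^2 + 3*a + 2) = (a + 1)*(a + 2)*(a + 2)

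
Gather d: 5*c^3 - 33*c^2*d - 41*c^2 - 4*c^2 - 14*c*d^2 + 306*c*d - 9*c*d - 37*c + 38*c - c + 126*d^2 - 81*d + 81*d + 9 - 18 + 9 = 5*c^3 - 45*c^2 + d^2*(126 - 14*c) + d*(-33*c^2 + 297*c)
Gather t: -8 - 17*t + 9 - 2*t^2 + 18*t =-2*t^2 + t + 1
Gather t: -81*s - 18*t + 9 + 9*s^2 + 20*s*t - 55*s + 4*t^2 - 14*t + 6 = 9*s^2 - 136*s + 4*t^2 + t*(20*s - 32) + 15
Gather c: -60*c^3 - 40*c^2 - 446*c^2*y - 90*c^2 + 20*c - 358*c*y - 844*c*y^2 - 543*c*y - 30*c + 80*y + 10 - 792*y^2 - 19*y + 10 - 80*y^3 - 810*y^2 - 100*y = -60*c^3 + c^2*(-446*y - 130) + c*(-844*y^2 - 901*y - 10) - 80*y^3 - 1602*y^2 - 39*y + 20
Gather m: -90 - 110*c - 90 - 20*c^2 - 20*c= -20*c^2 - 130*c - 180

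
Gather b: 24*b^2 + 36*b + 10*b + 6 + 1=24*b^2 + 46*b + 7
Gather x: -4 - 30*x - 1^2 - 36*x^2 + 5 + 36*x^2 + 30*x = 0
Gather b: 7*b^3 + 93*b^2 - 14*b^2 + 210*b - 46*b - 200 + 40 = 7*b^3 + 79*b^2 + 164*b - 160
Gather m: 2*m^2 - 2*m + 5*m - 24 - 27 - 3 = 2*m^2 + 3*m - 54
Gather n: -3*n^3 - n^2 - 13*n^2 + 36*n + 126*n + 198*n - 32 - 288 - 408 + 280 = -3*n^3 - 14*n^2 + 360*n - 448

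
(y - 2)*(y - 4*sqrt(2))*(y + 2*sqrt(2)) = y^3 - 2*sqrt(2)*y^2 - 2*y^2 - 16*y + 4*sqrt(2)*y + 32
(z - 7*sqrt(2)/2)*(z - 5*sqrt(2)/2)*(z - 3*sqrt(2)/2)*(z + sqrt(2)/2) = z^4 - 7*sqrt(2)*z^3 + 28*z^2 - 17*sqrt(2)*z/2 - 105/4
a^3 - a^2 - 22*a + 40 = (a - 4)*(a - 2)*(a + 5)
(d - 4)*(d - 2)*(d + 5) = d^3 - d^2 - 22*d + 40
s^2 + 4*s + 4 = (s + 2)^2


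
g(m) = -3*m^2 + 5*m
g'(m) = 5 - 6*m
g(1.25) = 1.56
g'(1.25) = -2.50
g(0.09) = 0.43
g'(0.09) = 4.46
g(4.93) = -48.26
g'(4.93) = -24.58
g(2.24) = -3.85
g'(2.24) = -8.44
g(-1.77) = -18.25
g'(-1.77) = 15.62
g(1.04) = 1.96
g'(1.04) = -1.24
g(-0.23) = -1.31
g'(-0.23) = 6.38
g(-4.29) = -76.66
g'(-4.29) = 30.74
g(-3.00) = -42.00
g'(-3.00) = 23.00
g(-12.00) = -492.00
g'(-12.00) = 77.00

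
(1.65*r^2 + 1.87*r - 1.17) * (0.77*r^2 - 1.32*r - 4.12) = 1.2705*r^4 - 0.7381*r^3 - 10.1673*r^2 - 6.16*r + 4.8204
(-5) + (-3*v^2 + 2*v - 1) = -3*v^2 + 2*v - 6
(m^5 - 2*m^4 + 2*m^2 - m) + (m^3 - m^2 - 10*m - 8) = m^5 - 2*m^4 + m^3 + m^2 - 11*m - 8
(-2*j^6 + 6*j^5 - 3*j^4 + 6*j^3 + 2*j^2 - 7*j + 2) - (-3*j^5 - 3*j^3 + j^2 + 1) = -2*j^6 + 9*j^5 - 3*j^4 + 9*j^3 + j^2 - 7*j + 1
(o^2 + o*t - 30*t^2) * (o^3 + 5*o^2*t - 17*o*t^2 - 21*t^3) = o^5 + 6*o^4*t - 42*o^3*t^2 - 188*o^2*t^3 + 489*o*t^4 + 630*t^5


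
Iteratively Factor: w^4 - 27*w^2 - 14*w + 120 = (w + 3)*(w^3 - 3*w^2 - 18*w + 40) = (w - 5)*(w + 3)*(w^2 + 2*w - 8) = (w - 5)*(w - 2)*(w + 3)*(w + 4)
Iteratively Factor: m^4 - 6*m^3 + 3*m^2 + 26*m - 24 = (m - 1)*(m^3 - 5*m^2 - 2*m + 24) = (m - 1)*(m + 2)*(m^2 - 7*m + 12) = (m - 3)*(m - 1)*(m + 2)*(m - 4)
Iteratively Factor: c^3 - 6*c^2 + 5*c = (c)*(c^2 - 6*c + 5) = c*(c - 5)*(c - 1)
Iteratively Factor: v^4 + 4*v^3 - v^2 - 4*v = (v + 1)*(v^3 + 3*v^2 - 4*v) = (v - 1)*(v + 1)*(v^2 + 4*v) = v*(v - 1)*(v + 1)*(v + 4)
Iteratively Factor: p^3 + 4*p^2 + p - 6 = (p + 2)*(p^2 + 2*p - 3) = (p + 2)*(p + 3)*(p - 1)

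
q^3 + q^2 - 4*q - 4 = (q - 2)*(q + 1)*(q + 2)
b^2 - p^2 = (b - p)*(b + p)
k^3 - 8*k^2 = k^2*(k - 8)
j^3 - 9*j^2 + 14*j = j*(j - 7)*(j - 2)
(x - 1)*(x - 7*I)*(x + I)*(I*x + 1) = I*x^4 + 7*x^3 - I*x^3 - 7*x^2 + I*x^2 + 7*x - I*x - 7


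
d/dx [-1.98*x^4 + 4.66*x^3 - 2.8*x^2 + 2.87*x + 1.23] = -7.92*x^3 + 13.98*x^2 - 5.6*x + 2.87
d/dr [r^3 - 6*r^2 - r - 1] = 3*r^2 - 12*r - 1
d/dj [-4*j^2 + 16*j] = 16 - 8*j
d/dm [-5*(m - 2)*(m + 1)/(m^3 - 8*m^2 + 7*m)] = 5*(m^4 - 2*m^3 - 5*m^2 + 32*m - 14)/(m^2*(m^4 - 16*m^3 + 78*m^2 - 112*m + 49))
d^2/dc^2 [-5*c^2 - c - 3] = -10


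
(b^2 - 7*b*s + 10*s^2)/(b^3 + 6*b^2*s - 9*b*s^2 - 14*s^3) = (b - 5*s)/(b^2 + 8*b*s + 7*s^2)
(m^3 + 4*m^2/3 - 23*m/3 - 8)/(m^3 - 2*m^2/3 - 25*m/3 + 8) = (m + 1)/(m - 1)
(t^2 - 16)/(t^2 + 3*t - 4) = (t - 4)/(t - 1)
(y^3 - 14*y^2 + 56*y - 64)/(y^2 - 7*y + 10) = (y^2 - 12*y + 32)/(y - 5)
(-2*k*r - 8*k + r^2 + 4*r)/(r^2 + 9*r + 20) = (-2*k + r)/(r + 5)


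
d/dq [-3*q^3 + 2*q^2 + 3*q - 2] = -9*q^2 + 4*q + 3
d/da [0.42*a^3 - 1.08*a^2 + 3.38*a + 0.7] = 1.26*a^2 - 2.16*a + 3.38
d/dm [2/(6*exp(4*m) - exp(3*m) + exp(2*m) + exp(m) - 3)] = (-48*exp(3*m) + 6*exp(2*m) - 4*exp(m) - 2)*exp(m)/(6*exp(4*m) - exp(3*m) + exp(2*m) + exp(m) - 3)^2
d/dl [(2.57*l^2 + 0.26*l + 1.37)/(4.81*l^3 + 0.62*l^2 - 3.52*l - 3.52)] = (-12.3617*l^4 - 2.5012*l^3 - 28.9767*l^2 - 19.7916*l + 3.9072)/(23.1361*l^6 + 5.9644*l^5 - 33.478*l^4 - 38.2272*l^3 + 8.0256*l^2 + 24.7808*l + 12.3904)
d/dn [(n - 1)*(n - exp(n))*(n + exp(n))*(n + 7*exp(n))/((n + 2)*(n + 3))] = (-(n - 1)*(n + 2)*(n - exp(n))*(n + exp(n))*(n + 7*exp(n)) - (n - 1)*(n + 3)*(n - exp(n))*(n + exp(n))*(n + 7*exp(n)) + (n + 2)*(n + 3)*((1 - exp(n))*(n - 1)*(n + exp(n))*(n + 7*exp(n)) + (n - 1)*(n - exp(n))*(n + exp(n))*(7*exp(n) + 1) + (n - 1)*(n - exp(n))*(n + 7*exp(n))*(exp(n) + 1) + (n - exp(n))*(n + exp(n))*(n + 7*exp(n))))/((n + 2)^2*(n + 3)^2)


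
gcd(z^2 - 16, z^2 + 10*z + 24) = z + 4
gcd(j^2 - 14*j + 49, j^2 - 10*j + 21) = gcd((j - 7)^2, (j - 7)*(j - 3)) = j - 7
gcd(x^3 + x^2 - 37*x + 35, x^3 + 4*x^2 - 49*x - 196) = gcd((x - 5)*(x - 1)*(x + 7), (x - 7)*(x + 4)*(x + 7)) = x + 7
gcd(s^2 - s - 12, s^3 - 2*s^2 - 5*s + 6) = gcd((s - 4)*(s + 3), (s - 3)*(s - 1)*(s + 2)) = 1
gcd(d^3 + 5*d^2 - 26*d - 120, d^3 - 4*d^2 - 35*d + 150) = d^2 + d - 30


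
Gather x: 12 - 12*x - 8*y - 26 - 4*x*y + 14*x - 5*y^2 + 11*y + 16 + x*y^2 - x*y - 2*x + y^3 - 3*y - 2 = x*(y^2 - 5*y) + y^3 - 5*y^2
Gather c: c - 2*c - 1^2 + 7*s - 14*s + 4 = -c - 7*s + 3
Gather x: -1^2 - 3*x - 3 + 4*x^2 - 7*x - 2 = 4*x^2 - 10*x - 6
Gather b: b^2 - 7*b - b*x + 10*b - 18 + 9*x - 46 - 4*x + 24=b^2 + b*(3 - x) + 5*x - 40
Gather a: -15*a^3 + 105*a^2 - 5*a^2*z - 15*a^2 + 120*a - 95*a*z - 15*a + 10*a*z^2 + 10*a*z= -15*a^3 + a^2*(90 - 5*z) + a*(10*z^2 - 85*z + 105)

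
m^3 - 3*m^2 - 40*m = m*(m - 8)*(m + 5)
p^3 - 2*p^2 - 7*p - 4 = (p - 4)*(p + 1)^2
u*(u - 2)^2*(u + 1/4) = u^4 - 15*u^3/4 + 3*u^2 + u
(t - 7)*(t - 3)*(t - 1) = t^3 - 11*t^2 + 31*t - 21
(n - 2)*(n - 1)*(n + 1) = n^3 - 2*n^2 - n + 2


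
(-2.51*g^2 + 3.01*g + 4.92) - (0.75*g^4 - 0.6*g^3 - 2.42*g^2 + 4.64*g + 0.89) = -0.75*g^4 + 0.6*g^3 - 0.0899999999999999*g^2 - 1.63*g + 4.03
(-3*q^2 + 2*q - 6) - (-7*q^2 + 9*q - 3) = 4*q^2 - 7*q - 3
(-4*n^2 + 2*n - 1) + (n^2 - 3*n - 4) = -3*n^2 - n - 5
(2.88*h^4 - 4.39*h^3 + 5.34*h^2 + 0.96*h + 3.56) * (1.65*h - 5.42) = 4.752*h^5 - 22.8531*h^4 + 32.6048*h^3 - 27.3588*h^2 + 0.6708*h - 19.2952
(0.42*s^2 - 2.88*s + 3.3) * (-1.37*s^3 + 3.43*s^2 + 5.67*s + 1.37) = -0.5754*s^5 + 5.3862*s^4 - 12.018*s^3 - 4.4352*s^2 + 14.7654*s + 4.521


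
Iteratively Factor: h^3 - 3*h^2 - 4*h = (h - 4)*(h^2 + h) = (h - 4)*(h + 1)*(h)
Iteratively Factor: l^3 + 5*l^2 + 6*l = (l + 2)*(l^2 + 3*l) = l*(l + 2)*(l + 3)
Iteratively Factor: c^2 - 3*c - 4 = (c + 1)*(c - 4)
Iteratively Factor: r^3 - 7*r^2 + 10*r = (r)*(r^2 - 7*r + 10) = r*(r - 5)*(r - 2)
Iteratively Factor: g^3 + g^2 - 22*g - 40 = (g + 4)*(g^2 - 3*g - 10) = (g + 2)*(g + 4)*(g - 5)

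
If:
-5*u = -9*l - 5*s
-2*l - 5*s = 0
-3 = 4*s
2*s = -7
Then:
No Solution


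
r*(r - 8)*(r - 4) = r^3 - 12*r^2 + 32*r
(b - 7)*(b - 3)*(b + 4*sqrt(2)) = b^3 - 10*b^2 + 4*sqrt(2)*b^2 - 40*sqrt(2)*b + 21*b + 84*sqrt(2)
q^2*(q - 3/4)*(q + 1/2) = q^4 - q^3/4 - 3*q^2/8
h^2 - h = h*(h - 1)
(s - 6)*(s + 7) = s^2 + s - 42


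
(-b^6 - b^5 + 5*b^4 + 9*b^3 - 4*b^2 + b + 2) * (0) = 0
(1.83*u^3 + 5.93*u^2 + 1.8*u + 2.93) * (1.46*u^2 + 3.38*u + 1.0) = 2.6718*u^5 + 14.8432*u^4 + 24.5014*u^3 + 16.2918*u^2 + 11.7034*u + 2.93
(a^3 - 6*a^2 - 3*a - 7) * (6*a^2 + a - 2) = 6*a^5 - 35*a^4 - 26*a^3 - 33*a^2 - a + 14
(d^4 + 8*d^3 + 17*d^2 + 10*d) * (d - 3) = d^5 + 5*d^4 - 7*d^3 - 41*d^2 - 30*d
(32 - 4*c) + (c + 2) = 34 - 3*c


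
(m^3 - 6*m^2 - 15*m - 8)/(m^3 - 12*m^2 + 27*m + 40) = (m + 1)/(m - 5)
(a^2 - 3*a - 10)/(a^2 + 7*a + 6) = (a^2 - 3*a - 10)/(a^2 + 7*a + 6)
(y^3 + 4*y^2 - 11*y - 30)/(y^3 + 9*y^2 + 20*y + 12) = (y^2 + 2*y - 15)/(y^2 + 7*y + 6)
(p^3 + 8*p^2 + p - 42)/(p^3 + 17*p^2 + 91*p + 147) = (p - 2)/(p + 7)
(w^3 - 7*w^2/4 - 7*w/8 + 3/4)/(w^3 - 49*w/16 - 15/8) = 2*(2*w - 1)/(4*w + 5)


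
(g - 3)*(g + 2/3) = g^2 - 7*g/3 - 2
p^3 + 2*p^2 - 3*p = p*(p - 1)*(p + 3)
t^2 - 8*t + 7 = (t - 7)*(t - 1)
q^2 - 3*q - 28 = (q - 7)*(q + 4)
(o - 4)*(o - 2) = o^2 - 6*o + 8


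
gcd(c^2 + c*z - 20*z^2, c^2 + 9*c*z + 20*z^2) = c + 5*z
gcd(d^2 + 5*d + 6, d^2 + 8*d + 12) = d + 2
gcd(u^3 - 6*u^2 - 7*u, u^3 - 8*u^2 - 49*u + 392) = u - 7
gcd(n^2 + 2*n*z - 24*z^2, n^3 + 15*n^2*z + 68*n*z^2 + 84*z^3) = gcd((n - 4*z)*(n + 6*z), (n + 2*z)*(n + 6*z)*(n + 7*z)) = n + 6*z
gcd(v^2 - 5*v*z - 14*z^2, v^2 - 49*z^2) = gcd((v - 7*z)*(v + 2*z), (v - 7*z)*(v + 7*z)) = -v + 7*z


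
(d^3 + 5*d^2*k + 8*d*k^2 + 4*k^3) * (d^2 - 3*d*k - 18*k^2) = d^5 + 2*d^4*k - 25*d^3*k^2 - 110*d^2*k^3 - 156*d*k^4 - 72*k^5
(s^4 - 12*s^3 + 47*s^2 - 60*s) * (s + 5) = s^5 - 7*s^4 - 13*s^3 + 175*s^2 - 300*s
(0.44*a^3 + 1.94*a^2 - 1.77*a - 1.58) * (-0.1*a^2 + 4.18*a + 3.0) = -0.044*a^5 + 1.6452*a^4 + 9.6062*a^3 - 1.4206*a^2 - 11.9144*a - 4.74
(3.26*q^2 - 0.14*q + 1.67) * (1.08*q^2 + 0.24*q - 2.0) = 3.5208*q^4 + 0.6312*q^3 - 4.75*q^2 + 0.6808*q - 3.34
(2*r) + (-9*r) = -7*r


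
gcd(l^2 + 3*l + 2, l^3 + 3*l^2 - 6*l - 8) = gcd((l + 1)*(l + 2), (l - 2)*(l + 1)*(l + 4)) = l + 1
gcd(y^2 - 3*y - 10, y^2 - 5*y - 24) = 1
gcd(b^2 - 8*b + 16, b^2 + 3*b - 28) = b - 4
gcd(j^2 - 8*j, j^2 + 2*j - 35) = 1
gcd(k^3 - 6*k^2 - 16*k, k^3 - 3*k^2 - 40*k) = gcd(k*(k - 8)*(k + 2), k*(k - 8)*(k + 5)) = k^2 - 8*k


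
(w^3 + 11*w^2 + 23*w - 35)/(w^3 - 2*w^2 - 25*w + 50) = (w^2 + 6*w - 7)/(w^2 - 7*w + 10)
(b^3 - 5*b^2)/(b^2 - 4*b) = b*(b - 5)/(b - 4)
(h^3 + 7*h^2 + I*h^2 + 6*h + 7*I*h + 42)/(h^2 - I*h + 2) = (h^2 + h*(7 + 3*I) + 21*I)/(h + I)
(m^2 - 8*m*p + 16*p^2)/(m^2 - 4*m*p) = (m - 4*p)/m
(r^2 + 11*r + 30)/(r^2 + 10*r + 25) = (r + 6)/(r + 5)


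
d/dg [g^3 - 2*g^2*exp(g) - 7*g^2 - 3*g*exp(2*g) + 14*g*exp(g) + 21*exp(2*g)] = -2*g^2*exp(g) + 3*g^2 - 6*g*exp(2*g) + 10*g*exp(g) - 14*g + 39*exp(2*g) + 14*exp(g)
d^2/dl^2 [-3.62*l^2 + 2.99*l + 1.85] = -7.24000000000000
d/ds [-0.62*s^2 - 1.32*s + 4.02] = -1.24*s - 1.32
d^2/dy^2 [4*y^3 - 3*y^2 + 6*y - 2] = 24*y - 6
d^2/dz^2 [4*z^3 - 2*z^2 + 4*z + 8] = 24*z - 4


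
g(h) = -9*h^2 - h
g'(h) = -18*h - 1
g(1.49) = -21.47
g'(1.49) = -27.82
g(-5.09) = -228.08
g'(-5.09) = 90.62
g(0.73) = -5.53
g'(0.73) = -14.14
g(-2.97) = -76.42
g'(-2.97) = 52.46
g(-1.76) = -26.12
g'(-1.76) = 30.68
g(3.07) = -87.89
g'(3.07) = -56.26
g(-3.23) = -90.67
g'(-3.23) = 57.14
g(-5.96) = -313.73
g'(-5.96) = 106.28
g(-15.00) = -2010.00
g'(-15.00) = 269.00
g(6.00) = -330.00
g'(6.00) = -109.00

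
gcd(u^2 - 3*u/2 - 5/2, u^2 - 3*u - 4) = u + 1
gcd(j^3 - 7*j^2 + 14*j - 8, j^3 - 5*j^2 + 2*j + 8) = j^2 - 6*j + 8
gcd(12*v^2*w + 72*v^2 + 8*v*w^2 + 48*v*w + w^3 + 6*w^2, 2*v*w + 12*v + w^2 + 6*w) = 2*v*w + 12*v + w^2 + 6*w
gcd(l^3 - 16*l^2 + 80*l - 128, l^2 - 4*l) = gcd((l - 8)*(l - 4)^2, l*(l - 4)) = l - 4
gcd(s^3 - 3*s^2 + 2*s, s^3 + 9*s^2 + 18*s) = s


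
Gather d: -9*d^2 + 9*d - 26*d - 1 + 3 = -9*d^2 - 17*d + 2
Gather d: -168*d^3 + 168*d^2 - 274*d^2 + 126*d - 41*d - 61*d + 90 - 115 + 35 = -168*d^3 - 106*d^2 + 24*d + 10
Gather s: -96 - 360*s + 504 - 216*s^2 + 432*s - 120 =-216*s^2 + 72*s + 288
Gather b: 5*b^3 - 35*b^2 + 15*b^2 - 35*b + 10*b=5*b^3 - 20*b^2 - 25*b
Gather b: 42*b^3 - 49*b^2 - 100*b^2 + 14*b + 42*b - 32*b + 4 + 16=42*b^3 - 149*b^2 + 24*b + 20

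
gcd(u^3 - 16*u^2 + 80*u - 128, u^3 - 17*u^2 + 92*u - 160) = u^2 - 12*u + 32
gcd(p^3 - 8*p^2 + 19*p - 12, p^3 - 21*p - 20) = 1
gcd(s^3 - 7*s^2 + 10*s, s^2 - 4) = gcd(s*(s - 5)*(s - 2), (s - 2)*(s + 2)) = s - 2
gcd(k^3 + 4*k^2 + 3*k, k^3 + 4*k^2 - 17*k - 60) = k + 3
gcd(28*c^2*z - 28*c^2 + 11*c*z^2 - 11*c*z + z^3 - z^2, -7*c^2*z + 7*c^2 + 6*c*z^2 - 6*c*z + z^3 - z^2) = 7*c*z - 7*c + z^2 - z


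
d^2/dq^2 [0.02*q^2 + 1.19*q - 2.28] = 0.0400000000000000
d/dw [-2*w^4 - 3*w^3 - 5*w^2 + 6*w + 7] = -8*w^3 - 9*w^2 - 10*w + 6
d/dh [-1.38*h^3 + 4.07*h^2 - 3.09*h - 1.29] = -4.14*h^2 + 8.14*h - 3.09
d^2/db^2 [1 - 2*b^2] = -4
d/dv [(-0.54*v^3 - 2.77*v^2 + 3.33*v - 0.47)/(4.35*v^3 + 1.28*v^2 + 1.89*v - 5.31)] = (11.3583*v^4 - 31.0122*v^3 + 5.238*v^2 + 30.6206*v - 16.794)/(18.9225*v^6 + 11.136*v^5 + 18.0814*v^4 - 41.3586*v^3 - 10.0215*v^2 - 20.0718*v + 28.1961)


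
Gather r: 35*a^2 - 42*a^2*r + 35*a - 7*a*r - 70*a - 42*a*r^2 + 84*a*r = 35*a^2 - 42*a*r^2 - 35*a + r*(-42*a^2 + 77*a)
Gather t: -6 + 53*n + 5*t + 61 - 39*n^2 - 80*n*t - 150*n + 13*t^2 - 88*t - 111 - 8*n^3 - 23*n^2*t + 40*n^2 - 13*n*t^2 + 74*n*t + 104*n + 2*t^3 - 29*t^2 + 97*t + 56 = -8*n^3 + n^2 + 7*n + 2*t^3 + t^2*(-13*n - 16) + t*(-23*n^2 - 6*n + 14)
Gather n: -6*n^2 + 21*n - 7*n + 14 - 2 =-6*n^2 + 14*n + 12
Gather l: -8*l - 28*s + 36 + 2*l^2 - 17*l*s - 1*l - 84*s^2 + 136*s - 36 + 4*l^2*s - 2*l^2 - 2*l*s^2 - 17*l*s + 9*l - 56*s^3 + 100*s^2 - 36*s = 4*l^2*s + l*(-2*s^2 - 34*s) - 56*s^3 + 16*s^2 + 72*s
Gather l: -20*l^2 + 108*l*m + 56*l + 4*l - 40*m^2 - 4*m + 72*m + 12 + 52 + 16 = -20*l^2 + l*(108*m + 60) - 40*m^2 + 68*m + 80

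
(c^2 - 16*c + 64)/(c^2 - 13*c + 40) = (c - 8)/(c - 5)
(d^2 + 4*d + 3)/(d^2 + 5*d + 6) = (d + 1)/(d + 2)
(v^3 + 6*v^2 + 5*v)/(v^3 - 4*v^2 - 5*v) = (v + 5)/(v - 5)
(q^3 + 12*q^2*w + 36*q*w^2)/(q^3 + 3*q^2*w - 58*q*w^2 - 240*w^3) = q*(q + 6*w)/(q^2 - 3*q*w - 40*w^2)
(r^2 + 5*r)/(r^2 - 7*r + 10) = r*(r + 5)/(r^2 - 7*r + 10)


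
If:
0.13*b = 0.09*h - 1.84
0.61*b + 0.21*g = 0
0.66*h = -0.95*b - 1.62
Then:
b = -7.94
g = 23.07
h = 8.97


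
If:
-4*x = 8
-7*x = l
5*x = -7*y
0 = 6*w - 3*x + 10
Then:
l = 14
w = -8/3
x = -2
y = 10/7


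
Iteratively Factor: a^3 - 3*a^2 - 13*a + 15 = (a - 1)*(a^2 - 2*a - 15) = (a - 1)*(a + 3)*(a - 5)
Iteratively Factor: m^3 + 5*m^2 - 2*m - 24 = (m + 3)*(m^2 + 2*m - 8) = (m + 3)*(m + 4)*(m - 2)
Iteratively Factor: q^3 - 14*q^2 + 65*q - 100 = (q - 5)*(q^2 - 9*q + 20) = (q - 5)^2*(q - 4)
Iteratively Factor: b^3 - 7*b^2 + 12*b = (b)*(b^2 - 7*b + 12) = b*(b - 3)*(b - 4)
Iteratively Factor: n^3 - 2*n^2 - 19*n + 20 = (n + 4)*(n^2 - 6*n + 5) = (n - 1)*(n + 4)*(n - 5)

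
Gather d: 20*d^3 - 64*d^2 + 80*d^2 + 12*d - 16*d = 20*d^3 + 16*d^2 - 4*d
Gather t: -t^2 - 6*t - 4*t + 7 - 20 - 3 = -t^2 - 10*t - 16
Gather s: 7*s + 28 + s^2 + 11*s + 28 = s^2 + 18*s + 56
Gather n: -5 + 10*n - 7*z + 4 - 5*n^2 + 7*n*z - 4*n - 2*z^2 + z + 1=-5*n^2 + n*(7*z + 6) - 2*z^2 - 6*z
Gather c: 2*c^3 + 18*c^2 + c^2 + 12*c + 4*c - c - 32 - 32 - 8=2*c^3 + 19*c^2 + 15*c - 72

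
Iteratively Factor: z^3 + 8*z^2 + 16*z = (z + 4)*(z^2 + 4*z) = z*(z + 4)*(z + 4)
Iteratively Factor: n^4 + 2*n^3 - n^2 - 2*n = (n - 1)*(n^3 + 3*n^2 + 2*n) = n*(n - 1)*(n^2 + 3*n + 2) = n*(n - 1)*(n + 2)*(n + 1)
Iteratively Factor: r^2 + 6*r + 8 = (r + 2)*(r + 4)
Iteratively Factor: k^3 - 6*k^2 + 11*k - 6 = (k - 1)*(k^2 - 5*k + 6) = (k - 2)*(k - 1)*(k - 3)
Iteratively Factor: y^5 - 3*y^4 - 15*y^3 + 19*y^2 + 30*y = (y - 2)*(y^4 - y^3 - 17*y^2 - 15*y) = (y - 5)*(y - 2)*(y^3 + 4*y^2 + 3*y) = y*(y - 5)*(y - 2)*(y^2 + 4*y + 3) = y*(y - 5)*(y - 2)*(y + 3)*(y + 1)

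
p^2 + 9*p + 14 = (p + 2)*(p + 7)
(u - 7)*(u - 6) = u^2 - 13*u + 42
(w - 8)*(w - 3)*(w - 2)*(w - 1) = w^4 - 14*w^3 + 59*w^2 - 94*w + 48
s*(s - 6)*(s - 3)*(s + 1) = s^4 - 8*s^3 + 9*s^2 + 18*s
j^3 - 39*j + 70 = (j - 5)*(j - 2)*(j + 7)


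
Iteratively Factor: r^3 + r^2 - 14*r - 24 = (r + 3)*(r^2 - 2*r - 8) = (r - 4)*(r + 3)*(r + 2)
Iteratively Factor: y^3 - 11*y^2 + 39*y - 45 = (y - 3)*(y^2 - 8*y + 15) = (y - 5)*(y - 3)*(y - 3)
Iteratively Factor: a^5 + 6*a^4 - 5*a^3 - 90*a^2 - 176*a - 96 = (a - 4)*(a^4 + 10*a^3 + 35*a^2 + 50*a + 24) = (a - 4)*(a + 3)*(a^3 + 7*a^2 + 14*a + 8) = (a - 4)*(a + 2)*(a + 3)*(a^2 + 5*a + 4) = (a - 4)*(a + 1)*(a + 2)*(a + 3)*(a + 4)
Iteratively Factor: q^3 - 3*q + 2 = (q - 1)*(q^2 + q - 2) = (q - 1)*(q + 2)*(q - 1)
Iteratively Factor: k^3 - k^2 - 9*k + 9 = (k - 1)*(k^2 - 9) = (k - 3)*(k - 1)*(k + 3)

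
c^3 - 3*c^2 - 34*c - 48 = (c - 8)*(c + 2)*(c + 3)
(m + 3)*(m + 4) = m^2 + 7*m + 12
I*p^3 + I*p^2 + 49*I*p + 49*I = (p - 7*I)*(p + 7*I)*(I*p + I)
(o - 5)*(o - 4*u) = o^2 - 4*o*u - 5*o + 20*u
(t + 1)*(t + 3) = t^2 + 4*t + 3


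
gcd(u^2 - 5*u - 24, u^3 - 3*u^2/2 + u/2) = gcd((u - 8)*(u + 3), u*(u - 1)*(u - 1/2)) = 1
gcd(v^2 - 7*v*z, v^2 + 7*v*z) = v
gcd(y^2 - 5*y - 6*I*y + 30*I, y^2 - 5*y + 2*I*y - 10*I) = y - 5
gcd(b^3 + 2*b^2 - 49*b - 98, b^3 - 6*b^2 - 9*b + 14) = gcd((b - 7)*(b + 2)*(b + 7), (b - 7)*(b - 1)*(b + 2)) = b^2 - 5*b - 14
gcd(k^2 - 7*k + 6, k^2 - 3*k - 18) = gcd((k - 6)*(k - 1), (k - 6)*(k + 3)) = k - 6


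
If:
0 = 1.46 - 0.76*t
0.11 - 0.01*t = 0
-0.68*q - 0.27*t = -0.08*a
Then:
No Solution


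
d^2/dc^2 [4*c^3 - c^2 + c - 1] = 24*c - 2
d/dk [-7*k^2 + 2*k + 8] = 2 - 14*k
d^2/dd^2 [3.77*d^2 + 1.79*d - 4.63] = 7.54000000000000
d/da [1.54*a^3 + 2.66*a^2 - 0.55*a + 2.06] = 4.62*a^2 + 5.32*a - 0.55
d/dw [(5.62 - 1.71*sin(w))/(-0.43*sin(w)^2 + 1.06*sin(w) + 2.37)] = (-0.7353*sin(w)^2 + 4.8332*sin(w) - 10.0099)*cos(w)/(0.1849*sin(w)^4 - 0.9116*sin(w)^3 - 0.9146*sin(w)^2 + 5.0244*sin(w) + 5.6169)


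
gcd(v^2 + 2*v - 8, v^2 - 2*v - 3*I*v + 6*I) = v - 2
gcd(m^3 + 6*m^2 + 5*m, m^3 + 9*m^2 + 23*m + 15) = m^2 + 6*m + 5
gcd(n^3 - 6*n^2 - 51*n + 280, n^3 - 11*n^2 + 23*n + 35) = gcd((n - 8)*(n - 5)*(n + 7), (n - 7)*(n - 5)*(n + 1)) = n - 5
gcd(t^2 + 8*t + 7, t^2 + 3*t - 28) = t + 7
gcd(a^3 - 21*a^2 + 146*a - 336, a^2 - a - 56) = a - 8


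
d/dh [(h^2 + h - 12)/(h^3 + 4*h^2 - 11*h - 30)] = (-h^2 - 8*h - 18)/(h^4 + 14*h^3 + 69*h^2 + 140*h + 100)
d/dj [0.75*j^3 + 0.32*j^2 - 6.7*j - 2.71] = 2.25*j^2 + 0.64*j - 6.7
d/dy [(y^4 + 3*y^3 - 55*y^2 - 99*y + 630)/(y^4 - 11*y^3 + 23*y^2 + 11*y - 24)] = 2*(-7*y^4 + 36*y^3 + 176*y^2 - 1632*y - 253)/(y^6 - 16*y^5 + 62*y^4 + 32*y^3 - 127*y^2 - 16*y + 64)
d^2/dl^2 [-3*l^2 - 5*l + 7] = -6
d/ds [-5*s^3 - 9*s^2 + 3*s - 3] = -15*s^2 - 18*s + 3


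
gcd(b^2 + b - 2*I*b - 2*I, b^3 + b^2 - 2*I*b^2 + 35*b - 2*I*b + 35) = b + 1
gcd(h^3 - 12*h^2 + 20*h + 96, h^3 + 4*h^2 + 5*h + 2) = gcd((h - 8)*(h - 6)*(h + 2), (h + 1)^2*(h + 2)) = h + 2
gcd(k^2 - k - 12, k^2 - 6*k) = 1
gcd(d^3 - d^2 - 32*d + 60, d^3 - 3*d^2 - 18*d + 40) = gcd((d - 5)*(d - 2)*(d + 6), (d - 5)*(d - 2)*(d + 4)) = d^2 - 7*d + 10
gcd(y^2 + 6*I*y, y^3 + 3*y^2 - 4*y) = y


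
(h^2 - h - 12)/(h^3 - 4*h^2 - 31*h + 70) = (h^2 - h - 12)/(h^3 - 4*h^2 - 31*h + 70)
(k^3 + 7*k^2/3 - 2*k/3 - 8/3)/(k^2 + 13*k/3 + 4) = (k^2 + k - 2)/(k + 3)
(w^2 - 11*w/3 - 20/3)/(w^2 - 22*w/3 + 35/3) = (3*w + 4)/(3*w - 7)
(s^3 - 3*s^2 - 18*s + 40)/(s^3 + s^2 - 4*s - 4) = (s^2 - s - 20)/(s^2 + 3*s + 2)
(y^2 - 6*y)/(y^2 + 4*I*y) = (y - 6)/(y + 4*I)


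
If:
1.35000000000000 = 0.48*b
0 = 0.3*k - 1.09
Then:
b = 2.81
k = 3.63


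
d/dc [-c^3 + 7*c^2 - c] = -3*c^2 + 14*c - 1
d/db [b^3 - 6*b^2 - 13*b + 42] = 3*b^2 - 12*b - 13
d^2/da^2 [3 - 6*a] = 0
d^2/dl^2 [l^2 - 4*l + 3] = 2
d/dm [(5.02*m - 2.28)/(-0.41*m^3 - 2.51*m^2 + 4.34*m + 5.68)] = (4.1164*m^3 + 9.7958*m^2 - 11.4456*m + 38.4088)/(0.1681*m^6 + 2.0582*m^5 + 2.7413*m^4 - 26.4444*m^3 - 9.678*m^2 + 49.3024*m + 32.2624)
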